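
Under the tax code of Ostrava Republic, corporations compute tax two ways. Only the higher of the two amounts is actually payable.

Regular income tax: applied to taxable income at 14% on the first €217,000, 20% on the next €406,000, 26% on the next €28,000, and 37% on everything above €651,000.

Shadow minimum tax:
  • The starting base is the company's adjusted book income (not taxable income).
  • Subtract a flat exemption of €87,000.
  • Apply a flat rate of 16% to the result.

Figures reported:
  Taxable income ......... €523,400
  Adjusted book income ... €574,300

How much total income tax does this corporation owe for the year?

€91,660

Shadow minimum tax:
  Base (adjusted book income): €574,300
  Less exemption €87,000 → base €487,300
  €487,300 × 16% = €77,968

Regular income tax:
  €217,000 × 14% = €30,380
  €306,400 × 20% = €61,280
  → €91,660

€91,660 > €77,968, so the regular income tax governs.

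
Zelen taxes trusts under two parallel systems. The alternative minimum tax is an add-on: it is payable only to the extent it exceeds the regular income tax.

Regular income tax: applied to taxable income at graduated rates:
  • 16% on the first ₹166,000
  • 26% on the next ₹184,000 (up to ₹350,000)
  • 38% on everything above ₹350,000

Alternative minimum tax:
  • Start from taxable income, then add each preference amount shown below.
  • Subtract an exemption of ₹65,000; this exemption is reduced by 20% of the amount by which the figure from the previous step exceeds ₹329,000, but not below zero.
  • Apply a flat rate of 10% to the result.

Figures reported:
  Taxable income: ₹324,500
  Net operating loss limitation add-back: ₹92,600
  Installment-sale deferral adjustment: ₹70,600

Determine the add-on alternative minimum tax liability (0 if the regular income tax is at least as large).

₹0

Alternative minimum tax:
  Adjusted income: ₹324,500 + ₹92,600 + ₹70,600 = ₹487,700
  Exemption: ₹65,000 − 20% × (₹487,700 − ₹329,000) = ₹65,000 − ₹31,740 = ₹33,260
  Base: ₹487,700 − ₹33,260 = ₹454,440
  ₹454,440 × 10% = ₹45,444

Regular income tax:
  ₹166,000 × 16% = ₹26,560
  ₹158,500 × 26% = ₹41,210
  → ₹67,770

₹45,444 ≤ ₹67,770, so no add-on is due.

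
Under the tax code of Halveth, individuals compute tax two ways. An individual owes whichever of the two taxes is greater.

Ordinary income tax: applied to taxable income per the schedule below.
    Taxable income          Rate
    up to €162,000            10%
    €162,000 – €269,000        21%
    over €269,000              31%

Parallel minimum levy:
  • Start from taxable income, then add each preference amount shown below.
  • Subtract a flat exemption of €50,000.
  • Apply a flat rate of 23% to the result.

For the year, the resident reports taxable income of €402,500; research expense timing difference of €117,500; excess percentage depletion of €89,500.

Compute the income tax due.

Parallel minimum levy:
  Adjusted income: €402,500 + €117,500 + €89,500 = €609,500
  Less exemption €50,000 → base €559,500
  €559,500 × 23% = €128,685

Ordinary income tax:
  €162,000 × 10% = €16,200
  €107,000 × 21% = €22,470
  €133,500 × 31% = €41,385
  → €80,055

€128,685 > €80,055, so the parallel minimum levy is the binding amount.

€128,685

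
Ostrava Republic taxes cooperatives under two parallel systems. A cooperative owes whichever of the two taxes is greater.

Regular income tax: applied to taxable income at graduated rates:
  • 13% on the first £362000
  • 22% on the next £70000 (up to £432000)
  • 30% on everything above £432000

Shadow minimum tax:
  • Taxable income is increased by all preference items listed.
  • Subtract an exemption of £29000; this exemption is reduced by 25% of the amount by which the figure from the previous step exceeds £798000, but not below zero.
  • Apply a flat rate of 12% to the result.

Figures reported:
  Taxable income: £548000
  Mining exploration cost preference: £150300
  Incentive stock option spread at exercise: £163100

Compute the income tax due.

£101790

Shadow minimum tax:
  Adjusted income: £548000 + £150300 + £163100 = £861400
  Exemption: £29000 − 25% × (£861400 − £798000) = £29000 − £15850 = £13150
  Base: £861400 − £13150 = £848250
  £848250 × 12% = £101790

Regular income tax:
  £362000 × 13% = £47060
  £70000 × 22% = £15400
  £116000 × 30% = £34800
  → £97260

£101790 > £97260, so the shadow minimum tax is the binding amount.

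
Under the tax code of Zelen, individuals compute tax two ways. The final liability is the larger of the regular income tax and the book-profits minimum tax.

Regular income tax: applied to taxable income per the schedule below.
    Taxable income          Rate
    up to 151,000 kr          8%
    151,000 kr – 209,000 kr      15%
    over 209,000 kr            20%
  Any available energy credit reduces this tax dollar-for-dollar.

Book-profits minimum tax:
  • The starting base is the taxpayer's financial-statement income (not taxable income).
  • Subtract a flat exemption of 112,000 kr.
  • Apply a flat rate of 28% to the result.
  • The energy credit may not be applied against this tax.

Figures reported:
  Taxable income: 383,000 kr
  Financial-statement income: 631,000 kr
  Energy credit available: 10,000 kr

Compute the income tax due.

145,320 kr

Regular income tax:
  151,000 kr × 8% = 12,080 kr
  58,000 kr × 15% = 8,700 kr
  174,000 kr × 20% = 34,800 kr
  → 55,580 kr
  Less energy credit 10,000 kr → 45,580 kr

Book-profits minimum tax:
  Base (financial-statement income): 631,000 kr
  Less exemption 112,000 kr → base 519,000 kr
  519,000 kr × 28% = 145,320 kr

145,320 kr > 45,580 kr, so the book-profits minimum tax is the binding amount.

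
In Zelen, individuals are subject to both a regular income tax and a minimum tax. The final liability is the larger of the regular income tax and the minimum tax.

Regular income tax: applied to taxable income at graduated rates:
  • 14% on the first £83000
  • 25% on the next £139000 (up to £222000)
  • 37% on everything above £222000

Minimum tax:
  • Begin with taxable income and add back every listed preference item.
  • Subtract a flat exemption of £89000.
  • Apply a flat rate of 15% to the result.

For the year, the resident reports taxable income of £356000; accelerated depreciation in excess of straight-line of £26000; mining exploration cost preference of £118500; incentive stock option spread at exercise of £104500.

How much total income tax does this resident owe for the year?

£95950

Minimum tax:
  Adjusted income: £356000 + £26000 + £118500 + £104500 = £605000
  Less exemption £89000 → base £516000
  £516000 × 15% = £77400

Regular income tax:
  £83000 × 14% = £11620
  £139000 × 25% = £34750
  £134000 × 37% = £49580
  → £95950

£95950 > £77400, so the regular income tax governs.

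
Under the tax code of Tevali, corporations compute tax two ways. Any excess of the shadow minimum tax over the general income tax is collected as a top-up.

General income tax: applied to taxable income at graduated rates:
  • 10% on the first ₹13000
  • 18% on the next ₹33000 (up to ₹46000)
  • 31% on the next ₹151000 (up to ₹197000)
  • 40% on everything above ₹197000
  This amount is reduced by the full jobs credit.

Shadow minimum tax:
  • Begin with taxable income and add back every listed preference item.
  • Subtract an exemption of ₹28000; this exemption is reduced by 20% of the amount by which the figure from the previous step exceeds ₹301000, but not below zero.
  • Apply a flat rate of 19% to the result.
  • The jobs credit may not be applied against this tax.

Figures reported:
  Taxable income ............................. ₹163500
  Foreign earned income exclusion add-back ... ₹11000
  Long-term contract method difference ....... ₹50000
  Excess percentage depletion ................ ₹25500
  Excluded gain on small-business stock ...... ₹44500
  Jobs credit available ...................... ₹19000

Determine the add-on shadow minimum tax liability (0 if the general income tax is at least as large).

General income tax:
  ₹13000 × 10% = ₹1300
  ₹33000 × 18% = ₹5940
  ₹117500 × 31% = ₹36425
  → ₹43665
  Less jobs credit ₹19000 → ₹24665

Shadow minimum tax:
  Adjusted income: ₹163500 + ₹11000 + ₹50000 + ₹25500 + ₹44500 = ₹294500
  Exemption: ₹294500 ≤ ₹301000, so full ₹28000 applies
  Base: ₹294500 − ₹28000 = ₹266500
  ₹266500 × 19% = ₹50635

Excess of shadow minimum tax over general income tax: ₹50635 − ₹24665 = ₹25970.

₹25970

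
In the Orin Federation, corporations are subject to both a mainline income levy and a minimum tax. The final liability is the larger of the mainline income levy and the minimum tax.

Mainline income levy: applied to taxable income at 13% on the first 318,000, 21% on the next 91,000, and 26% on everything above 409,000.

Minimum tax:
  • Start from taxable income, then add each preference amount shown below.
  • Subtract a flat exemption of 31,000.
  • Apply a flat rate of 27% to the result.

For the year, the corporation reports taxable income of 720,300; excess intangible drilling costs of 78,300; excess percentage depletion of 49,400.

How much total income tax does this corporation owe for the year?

Mainline income levy:
  318,000 × 13% = 41,340
  91,000 × 21% = 19,110
  311,300 × 26% = 80,938
  → 141,388

Minimum tax:
  Adjusted income: 720,300 + 78,300 + 49,400 = 848,000
  Less exemption 31,000 → base 817,000
  817,000 × 27% = 220,590

220,590 > 141,388, so the minimum tax is the binding amount.

220,590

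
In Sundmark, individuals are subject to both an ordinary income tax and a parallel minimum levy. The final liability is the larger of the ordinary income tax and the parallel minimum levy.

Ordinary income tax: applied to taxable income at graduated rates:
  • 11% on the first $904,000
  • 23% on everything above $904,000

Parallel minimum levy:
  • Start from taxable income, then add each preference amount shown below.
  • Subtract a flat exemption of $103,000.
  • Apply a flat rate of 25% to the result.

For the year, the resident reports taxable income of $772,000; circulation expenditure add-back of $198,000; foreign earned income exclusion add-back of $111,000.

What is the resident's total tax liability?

$244,500

Ordinary income tax:
  $772,000 × 11% = $84,920

Parallel minimum levy:
  Adjusted income: $772,000 + $198,000 + $111,000 = $1,081,000
  Less exemption $103,000 → base $978,000
  $978,000 × 25% = $244,500

$244,500 > $84,920, so the parallel minimum levy is the binding amount.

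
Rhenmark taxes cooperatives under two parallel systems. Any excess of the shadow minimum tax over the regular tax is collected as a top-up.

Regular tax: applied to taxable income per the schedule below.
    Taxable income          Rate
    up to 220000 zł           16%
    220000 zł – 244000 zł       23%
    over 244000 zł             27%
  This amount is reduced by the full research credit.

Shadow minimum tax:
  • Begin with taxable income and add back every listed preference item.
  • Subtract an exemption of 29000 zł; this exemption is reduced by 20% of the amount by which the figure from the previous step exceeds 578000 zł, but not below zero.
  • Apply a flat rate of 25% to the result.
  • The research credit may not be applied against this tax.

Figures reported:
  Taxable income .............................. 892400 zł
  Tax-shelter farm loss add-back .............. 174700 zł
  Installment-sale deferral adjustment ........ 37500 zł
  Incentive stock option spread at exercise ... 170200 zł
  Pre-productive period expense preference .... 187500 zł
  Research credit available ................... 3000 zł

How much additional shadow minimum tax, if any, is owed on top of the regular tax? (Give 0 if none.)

152787 zł

Regular tax:
  220000 zł × 16% = 35200 zł
  24000 zł × 23% = 5520 zł
  648400 zł × 27% = 175068 zł
  → 215788 zł
  Less research credit 3000 zł → 212788 zł

Shadow minimum tax:
  Adjusted income: 892400 zł + 174700 zł + 37500 zł + 170200 zł + 187500 zł = 1462300 zł
  Exemption: 20% × (1462300 zł − 578000 zł) = 176860 zł ≥ 29000 zł, so the exemption is fully phased out
  Base: 1462300 zł − 0 zł = 1462300 zł
  1462300 zł × 25% = 365575 zł

Excess of shadow minimum tax over regular tax: 365575 zł − 212788 zł = 152787 zł.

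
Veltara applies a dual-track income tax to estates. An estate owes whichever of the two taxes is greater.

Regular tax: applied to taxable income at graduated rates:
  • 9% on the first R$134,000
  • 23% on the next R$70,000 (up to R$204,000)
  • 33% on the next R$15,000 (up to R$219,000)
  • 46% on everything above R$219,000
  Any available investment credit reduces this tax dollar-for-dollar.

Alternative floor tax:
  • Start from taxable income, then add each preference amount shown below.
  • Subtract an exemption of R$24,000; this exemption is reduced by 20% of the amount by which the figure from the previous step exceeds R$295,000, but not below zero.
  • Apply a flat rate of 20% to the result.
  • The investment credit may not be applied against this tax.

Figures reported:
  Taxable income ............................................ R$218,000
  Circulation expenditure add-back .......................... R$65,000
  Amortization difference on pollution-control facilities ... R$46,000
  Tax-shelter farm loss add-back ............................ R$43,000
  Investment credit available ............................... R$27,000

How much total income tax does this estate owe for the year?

R$72,680

Regular tax:
  R$134,000 × 9% = R$12,060
  R$70,000 × 23% = R$16,100
  R$14,000 × 33% = R$4,620
  → R$32,780
  Less investment credit R$27,000 → R$5,780

Alternative floor tax:
  Adjusted income: R$218,000 + R$65,000 + R$46,000 + R$43,000 = R$372,000
  Exemption: R$24,000 − 20% × (R$372,000 − R$295,000) = R$24,000 − R$15,400 = R$8,600
  Base: R$372,000 − R$8,600 = R$363,400
  R$363,400 × 20% = R$72,680

R$72,680 > R$5,780, so the alternative floor tax is the binding amount.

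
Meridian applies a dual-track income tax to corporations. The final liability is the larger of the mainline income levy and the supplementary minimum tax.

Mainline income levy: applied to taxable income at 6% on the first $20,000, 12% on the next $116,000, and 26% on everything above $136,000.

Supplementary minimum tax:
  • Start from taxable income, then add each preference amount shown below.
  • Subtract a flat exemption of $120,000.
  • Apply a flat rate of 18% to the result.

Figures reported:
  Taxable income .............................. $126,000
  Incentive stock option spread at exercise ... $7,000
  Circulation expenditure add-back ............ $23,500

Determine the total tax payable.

$13,920

Supplementary minimum tax:
  Adjusted income: $126,000 + $7,000 + $23,500 = $156,500
  Less exemption $120,000 → base $36,500
  $36,500 × 18% = $6,570

Mainline income levy:
  $20,000 × 6% = $1,200
  $106,000 × 12% = $12,720
  → $13,920

$13,920 > $6,570, so the mainline income levy governs.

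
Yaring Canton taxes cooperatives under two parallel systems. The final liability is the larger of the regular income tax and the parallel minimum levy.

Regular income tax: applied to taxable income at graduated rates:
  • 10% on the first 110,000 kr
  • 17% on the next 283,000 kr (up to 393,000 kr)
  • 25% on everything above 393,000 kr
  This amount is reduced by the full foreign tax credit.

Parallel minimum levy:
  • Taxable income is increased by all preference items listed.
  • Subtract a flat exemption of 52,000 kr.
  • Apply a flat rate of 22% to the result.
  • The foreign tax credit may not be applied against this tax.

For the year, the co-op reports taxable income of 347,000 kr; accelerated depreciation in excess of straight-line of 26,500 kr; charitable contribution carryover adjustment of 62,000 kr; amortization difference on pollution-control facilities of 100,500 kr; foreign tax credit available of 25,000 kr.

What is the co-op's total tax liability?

106,480 kr

Parallel minimum levy:
  Adjusted income: 347,000 kr + 26,500 kr + 62,000 kr + 100,500 kr = 536,000 kr
  Less exemption 52,000 kr → base 484,000 kr
  484,000 kr × 22% = 106,480 kr

Regular income tax:
  110,000 kr × 10% = 11,000 kr
  237,000 kr × 17% = 40,290 kr
  → 51,290 kr
  Less foreign tax credit 25,000 kr → 26,290 kr

106,480 kr > 26,290 kr, so the parallel minimum levy is the binding amount.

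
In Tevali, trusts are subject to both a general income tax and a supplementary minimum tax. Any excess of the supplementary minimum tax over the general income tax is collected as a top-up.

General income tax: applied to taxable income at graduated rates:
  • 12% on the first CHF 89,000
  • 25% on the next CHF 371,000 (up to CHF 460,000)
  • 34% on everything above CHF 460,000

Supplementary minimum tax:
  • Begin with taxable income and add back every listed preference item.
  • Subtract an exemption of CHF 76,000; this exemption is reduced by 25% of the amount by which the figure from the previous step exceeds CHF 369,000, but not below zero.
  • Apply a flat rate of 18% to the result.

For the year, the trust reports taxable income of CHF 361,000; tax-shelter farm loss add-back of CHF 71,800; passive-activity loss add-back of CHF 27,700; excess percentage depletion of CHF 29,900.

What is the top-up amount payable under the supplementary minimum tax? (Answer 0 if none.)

CHF 1,375

General income tax:
  CHF 89,000 × 12% = CHF 10,680
  CHF 272,000 × 25% = CHF 68,000
  → CHF 78,680

Supplementary minimum tax:
  Adjusted income: CHF 361,000 + CHF 71,800 + CHF 27,700 + CHF 29,900 = CHF 490,400
  Exemption: CHF 76,000 − 25% × (CHF 490,400 − CHF 369,000) = CHF 76,000 − CHF 30,350 = CHF 45,650
  Base: CHF 490,400 − CHF 45,650 = CHF 444,750
  CHF 444,750 × 18% = CHF 80,055

Excess of supplementary minimum tax over general income tax: CHF 80,055 − CHF 78,680 = CHF 1,375.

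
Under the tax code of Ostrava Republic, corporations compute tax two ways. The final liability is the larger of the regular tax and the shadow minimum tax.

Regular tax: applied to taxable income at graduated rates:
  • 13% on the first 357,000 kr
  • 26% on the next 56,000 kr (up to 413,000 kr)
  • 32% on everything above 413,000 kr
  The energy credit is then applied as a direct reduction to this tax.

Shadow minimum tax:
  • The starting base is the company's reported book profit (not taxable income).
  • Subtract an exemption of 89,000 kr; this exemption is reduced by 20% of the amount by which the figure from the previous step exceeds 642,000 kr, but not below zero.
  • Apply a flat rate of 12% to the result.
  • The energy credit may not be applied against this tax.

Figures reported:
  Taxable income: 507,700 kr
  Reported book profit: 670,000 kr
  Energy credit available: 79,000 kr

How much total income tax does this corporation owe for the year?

Shadow minimum tax:
  Base (reported book profit): 670,000 kr
  Exemption: 89,000 kr − 20% × (670,000 kr − 642,000 kr) = 89,000 kr − 5,600 kr = 83,400 kr
  Base: 670,000 kr − 83,400 kr = 586,600 kr
  586,600 kr × 12% = 70,392 kr

Regular tax:
  357,000 kr × 13% = 46,410 kr
  56,000 kr × 26% = 14,560 kr
  94,700 kr × 32% = 30,304 kr
  → 91,274 kr
  Less energy credit 79,000 kr → 12,274 kr

70,392 kr > 12,274 kr, so the shadow minimum tax is the binding amount.

70,392 kr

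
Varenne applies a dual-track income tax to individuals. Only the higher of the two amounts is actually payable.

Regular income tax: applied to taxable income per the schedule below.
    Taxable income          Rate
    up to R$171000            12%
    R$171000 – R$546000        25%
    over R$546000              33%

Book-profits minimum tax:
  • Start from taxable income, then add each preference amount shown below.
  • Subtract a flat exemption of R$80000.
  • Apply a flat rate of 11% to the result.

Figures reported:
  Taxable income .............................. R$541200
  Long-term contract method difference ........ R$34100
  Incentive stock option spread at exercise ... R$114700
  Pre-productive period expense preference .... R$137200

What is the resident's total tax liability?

R$113070

Book-profits minimum tax:
  Adjusted income: R$541200 + R$34100 + R$114700 + R$137200 = R$827200
  Less exemption R$80000 → base R$747200
  R$747200 × 11% = R$82192

Regular income tax:
  R$171000 × 12% = R$20520
  R$370200 × 25% = R$92550
  → R$113070

R$113070 > R$82192, so the regular income tax governs.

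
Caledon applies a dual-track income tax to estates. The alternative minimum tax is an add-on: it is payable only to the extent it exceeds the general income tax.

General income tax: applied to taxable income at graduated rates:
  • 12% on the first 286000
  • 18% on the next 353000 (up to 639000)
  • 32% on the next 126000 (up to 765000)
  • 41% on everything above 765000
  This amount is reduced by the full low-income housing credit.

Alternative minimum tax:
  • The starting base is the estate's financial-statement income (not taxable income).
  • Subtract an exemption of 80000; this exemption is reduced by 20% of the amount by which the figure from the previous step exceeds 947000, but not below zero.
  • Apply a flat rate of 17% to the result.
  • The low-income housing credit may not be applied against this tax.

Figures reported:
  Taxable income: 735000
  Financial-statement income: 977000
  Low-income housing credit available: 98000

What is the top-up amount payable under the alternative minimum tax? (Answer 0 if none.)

General income tax:
  286000 × 12% = 34320
  353000 × 18% = 63540
  96000 × 32% = 30720
  → 128580
  Less low-income housing credit 98000 → 30580

Alternative minimum tax:
  Base (financial-statement income): 977000
  Exemption: 80000 − 20% × (977000 − 947000) = 80000 − 6000 = 74000
  Base: 977000 − 74000 = 903000
  903000 × 17% = 153510

Excess of alternative minimum tax over general income tax: 153510 − 30580 = 122930.

122930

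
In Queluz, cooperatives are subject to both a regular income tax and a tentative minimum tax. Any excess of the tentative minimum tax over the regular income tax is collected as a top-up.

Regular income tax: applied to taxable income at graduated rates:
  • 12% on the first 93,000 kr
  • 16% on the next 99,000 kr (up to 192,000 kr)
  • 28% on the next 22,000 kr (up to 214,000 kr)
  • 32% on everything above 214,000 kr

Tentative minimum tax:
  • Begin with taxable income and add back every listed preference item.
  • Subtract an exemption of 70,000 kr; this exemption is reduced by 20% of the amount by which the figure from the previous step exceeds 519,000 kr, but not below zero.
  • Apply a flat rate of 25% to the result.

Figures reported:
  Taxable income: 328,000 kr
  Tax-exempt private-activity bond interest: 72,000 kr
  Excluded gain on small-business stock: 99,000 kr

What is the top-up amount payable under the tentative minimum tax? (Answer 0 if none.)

37,610 kr

Tentative minimum tax:
  Adjusted income: 328,000 kr + 72,000 kr + 99,000 kr = 499,000 kr
  Exemption: 499,000 kr ≤ 519,000 kr, so full 70,000 kr applies
  Base: 499,000 kr − 70,000 kr = 429,000 kr
  429,000 kr × 25% = 107,250 kr

Regular income tax:
  93,000 kr × 12% = 11,160 kr
  99,000 kr × 16% = 15,840 kr
  22,000 kr × 28% = 6,160 kr
  114,000 kr × 32% = 36,480 kr
  → 69,640 kr

Excess of tentative minimum tax over regular income tax: 107,250 kr − 69,640 kr = 37,610 kr.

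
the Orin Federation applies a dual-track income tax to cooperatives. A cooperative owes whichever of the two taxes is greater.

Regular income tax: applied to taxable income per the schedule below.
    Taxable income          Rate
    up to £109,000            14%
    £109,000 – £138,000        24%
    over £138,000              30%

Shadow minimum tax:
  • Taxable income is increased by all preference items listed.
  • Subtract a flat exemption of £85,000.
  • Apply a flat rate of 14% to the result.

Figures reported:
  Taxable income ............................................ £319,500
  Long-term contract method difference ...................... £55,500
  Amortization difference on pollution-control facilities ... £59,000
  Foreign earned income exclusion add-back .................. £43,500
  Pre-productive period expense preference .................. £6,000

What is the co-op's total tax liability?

Regular income tax:
  £109,000 × 14% = £15,260
  £29,000 × 24% = £6,960
  £181,500 × 30% = £54,450
  → £76,670

Shadow minimum tax:
  Adjusted income: £319,500 + £55,500 + £59,000 + £43,500 + £6,000 = £483,500
  Less exemption £85,000 → base £398,500
  £398,500 × 14% = £55,790

£76,670 > £55,790, so the regular income tax governs.

£76,670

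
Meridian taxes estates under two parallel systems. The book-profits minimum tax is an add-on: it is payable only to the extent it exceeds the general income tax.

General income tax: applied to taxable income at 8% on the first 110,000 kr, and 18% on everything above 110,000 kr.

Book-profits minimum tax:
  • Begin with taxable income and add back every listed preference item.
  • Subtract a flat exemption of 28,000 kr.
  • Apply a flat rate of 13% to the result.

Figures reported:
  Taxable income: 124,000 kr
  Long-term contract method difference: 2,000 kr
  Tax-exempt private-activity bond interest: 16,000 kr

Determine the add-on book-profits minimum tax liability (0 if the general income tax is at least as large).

3,500 kr

General income tax:
  110,000 kr × 8% = 8,800 kr
  14,000 kr × 18% = 2,520 kr
  → 11,320 kr

Book-profits minimum tax:
  Adjusted income: 124,000 kr + 2,000 kr + 16,000 kr = 142,000 kr
  Less exemption 28,000 kr → base 114,000 kr
  114,000 kr × 13% = 14,820 kr

Excess of book-profits minimum tax over general income tax: 14,820 kr − 11,320 kr = 3,500 kr.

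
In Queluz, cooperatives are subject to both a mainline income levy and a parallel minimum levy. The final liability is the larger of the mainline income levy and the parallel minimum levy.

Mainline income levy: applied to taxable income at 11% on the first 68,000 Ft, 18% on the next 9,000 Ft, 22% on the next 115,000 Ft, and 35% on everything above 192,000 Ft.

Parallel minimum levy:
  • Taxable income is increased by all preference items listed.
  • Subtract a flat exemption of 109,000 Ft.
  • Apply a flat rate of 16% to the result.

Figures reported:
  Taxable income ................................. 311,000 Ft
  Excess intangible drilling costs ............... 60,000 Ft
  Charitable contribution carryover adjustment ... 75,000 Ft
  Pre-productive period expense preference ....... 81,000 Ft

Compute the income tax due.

76,050 Ft

Mainline income levy:
  68,000 Ft × 11% = 7,480 Ft
  9,000 Ft × 18% = 1,620 Ft
  115,000 Ft × 22% = 25,300 Ft
  119,000 Ft × 35% = 41,650 Ft
  → 76,050 Ft

Parallel minimum levy:
  Adjusted income: 311,000 Ft + 60,000 Ft + 75,000 Ft + 81,000 Ft = 527,000 Ft
  Less exemption 109,000 Ft → base 418,000 Ft
  418,000 Ft × 16% = 66,880 Ft

76,050 Ft > 66,880 Ft, so the mainline income levy governs.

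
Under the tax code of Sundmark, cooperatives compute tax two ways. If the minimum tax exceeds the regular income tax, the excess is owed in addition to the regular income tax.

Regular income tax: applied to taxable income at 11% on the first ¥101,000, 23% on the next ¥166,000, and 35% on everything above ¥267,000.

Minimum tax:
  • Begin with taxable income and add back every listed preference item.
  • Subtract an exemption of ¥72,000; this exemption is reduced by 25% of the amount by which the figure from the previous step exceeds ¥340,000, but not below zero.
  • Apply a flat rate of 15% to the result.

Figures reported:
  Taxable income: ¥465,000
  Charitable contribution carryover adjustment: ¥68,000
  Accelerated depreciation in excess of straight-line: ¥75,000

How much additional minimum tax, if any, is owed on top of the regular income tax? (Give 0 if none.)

¥0

Minimum tax:
  Adjusted income: ¥465,000 + ¥68,000 + ¥75,000 = ¥608,000
  Exemption: ¥72,000 − 25% × (¥608,000 − ¥340,000) = ¥72,000 − ¥67,000 = ¥5,000
  Base: ¥608,000 − ¥5,000 = ¥603,000
  ¥603,000 × 15% = ¥90,450

Regular income tax:
  ¥101,000 × 11% = ¥11,110
  ¥166,000 × 23% = ¥38,180
  ¥198,000 × 35% = ¥69,300
  → ¥118,590

¥90,450 ≤ ¥118,590, so no add-on is due.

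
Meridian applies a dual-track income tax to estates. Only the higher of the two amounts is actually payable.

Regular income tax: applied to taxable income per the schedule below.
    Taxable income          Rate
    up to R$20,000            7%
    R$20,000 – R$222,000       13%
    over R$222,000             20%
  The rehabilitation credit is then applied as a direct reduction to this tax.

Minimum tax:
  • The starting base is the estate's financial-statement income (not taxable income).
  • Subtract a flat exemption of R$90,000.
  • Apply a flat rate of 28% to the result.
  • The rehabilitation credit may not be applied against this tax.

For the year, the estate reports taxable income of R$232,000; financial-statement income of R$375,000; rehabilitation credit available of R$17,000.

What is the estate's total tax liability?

Regular income tax:
  R$20,000 × 7% = R$1,400
  R$202,000 × 13% = R$26,260
  R$10,000 × 20% = R$2,000
  → R$29,660
  Less rehabilitation credit R$17,000 → R$12,660

Minimum tax:
  Base (financial-statement income): R$375,000
  Less exemption R$90,000 → base R$285,000
  R$285,000 × 28% = R$79,800

R$79,800 > R$12,660, so the minimum tax is the binding amount.

R$79,800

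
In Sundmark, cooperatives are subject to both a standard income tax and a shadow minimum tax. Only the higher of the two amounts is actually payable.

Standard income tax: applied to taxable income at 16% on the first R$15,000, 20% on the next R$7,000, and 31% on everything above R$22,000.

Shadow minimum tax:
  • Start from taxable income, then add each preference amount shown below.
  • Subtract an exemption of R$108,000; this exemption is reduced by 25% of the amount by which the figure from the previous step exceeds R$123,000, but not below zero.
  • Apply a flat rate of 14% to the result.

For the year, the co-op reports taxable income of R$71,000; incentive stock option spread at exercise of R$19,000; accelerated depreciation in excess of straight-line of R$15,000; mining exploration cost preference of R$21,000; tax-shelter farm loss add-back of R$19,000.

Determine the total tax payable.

Shadow minimum tax:
  Adjusted income: R$71,000 + R$19,000 + R$15,000 + R$21,000 + R$19,000 = R$145,000
  Exemption: R$108,000 − 25% × (R$145,000 − R$123,000) = R$108,000 − R$5,500 = R$102,500
  Base: R$145,000 − R$102,500 = R$42,500
  R$42,500 × 14% = R$5,950

Standard income tax:
  R$15,000 × 16% = R$2,400
  R$7,000 × 20% = R$1,400
  R$49,000 × 31% = R$15,190
  → R$18,990

R$18,990 > R$5,950, so the standard income tax governs.

R$18,990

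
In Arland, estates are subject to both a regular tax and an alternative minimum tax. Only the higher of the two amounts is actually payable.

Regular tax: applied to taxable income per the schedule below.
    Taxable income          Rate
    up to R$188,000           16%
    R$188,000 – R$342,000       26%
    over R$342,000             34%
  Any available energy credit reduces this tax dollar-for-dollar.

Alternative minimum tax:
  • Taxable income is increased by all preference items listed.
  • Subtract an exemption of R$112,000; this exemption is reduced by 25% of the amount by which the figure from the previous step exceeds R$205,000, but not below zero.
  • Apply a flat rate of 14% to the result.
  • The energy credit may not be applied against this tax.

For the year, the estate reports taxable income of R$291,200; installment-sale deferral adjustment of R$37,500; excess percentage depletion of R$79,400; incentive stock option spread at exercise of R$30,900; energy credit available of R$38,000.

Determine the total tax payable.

Alternative minimum tax:
  Adjusted income: R$291,200 + R$37,500 + R$79,400 + R$30,900 = R$439,000
  Exemption: R$112,000 − 25% × (R$439,000 − R$205,000) = R$112,000 − R$58,500 = R$53,500
  Base: R$439,000 − R$53,500 = R$385,500
  R$385,500 × 14% = R$53,970

Regular tax:
  R$188,000 × 16% = R$30,080
  R$103,200 × 26% = R$26,832
  → R$56,912
  Less energy credit R$38,000 → R$18,912

R$53,970 > R$18,912, so the alternative minimum tax is the binding amount.

R$53,970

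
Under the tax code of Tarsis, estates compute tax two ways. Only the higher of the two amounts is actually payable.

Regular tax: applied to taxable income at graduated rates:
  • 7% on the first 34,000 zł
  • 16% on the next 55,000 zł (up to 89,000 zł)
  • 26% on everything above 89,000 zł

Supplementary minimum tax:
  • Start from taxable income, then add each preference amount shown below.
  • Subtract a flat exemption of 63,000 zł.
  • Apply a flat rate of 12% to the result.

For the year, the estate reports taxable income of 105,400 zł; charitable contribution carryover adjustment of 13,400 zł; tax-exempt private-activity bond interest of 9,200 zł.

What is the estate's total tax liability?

Supplementary minimum tax:
  Adjusted income: 105,400 zł + 13,400 zł + 9,200 zł = 128,000 zł
  Less exemption 63,000 zł → base 65,000 zł
  65,000 zł × 12% = 7,800 zł

Regular tax:
  34,000 zł × 7% = 2,380 zł
  55,000 zł × 16% = 8,800 zł
  16,400 zł × 26% = 4,264 zł
  → 15,444 zł

15,444 zł > 7,800 zł, so the regular tax governs.

15,444 zł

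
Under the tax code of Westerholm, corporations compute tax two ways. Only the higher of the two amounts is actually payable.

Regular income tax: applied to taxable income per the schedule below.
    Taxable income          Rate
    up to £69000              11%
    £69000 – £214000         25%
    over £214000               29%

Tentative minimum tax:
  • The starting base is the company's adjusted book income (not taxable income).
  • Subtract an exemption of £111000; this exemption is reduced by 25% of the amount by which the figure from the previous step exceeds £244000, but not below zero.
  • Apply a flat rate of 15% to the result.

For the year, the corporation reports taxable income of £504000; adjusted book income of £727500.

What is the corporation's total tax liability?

Regular income tax:
  £69000 × 11% = £7590
  £145000 × 25% = £36250
  £290000 × 29% = £84100
  → £127940

Tentative minimum tax:
  Base (adjusted book income): £727500
  Exemption: 25% × (£727500 − £244000) = £120875 ≥ £111000, so the exemption is fully phased out
  Base: £727500 − £0 = £727500
  £727500 × 15% = £109125

£127940 > £109125, so the regular income tax governs.

£127940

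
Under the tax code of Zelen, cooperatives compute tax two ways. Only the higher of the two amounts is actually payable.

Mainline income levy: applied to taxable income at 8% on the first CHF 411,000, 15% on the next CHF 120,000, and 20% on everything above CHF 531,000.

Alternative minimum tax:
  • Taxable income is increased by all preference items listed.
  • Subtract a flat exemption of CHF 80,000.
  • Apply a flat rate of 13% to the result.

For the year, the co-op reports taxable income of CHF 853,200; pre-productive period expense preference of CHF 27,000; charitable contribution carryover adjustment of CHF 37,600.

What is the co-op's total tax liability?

Alternative minimum tax:
  Adjusted income: CHF 853,200 + CHF 27,000 + CHF 37,600 = CHF 917,800
  Less exemption CHF 80,000 → base CHF 837,800
  CHF 837,800 × 13% = CHF 108,914

Mainline income levy:
  CHF 411,000 × 8% = CHF 32,880
  CHF 120,000 × 15% = CHF 18,000
  CHF 322,200 × 20% = CHF 64,440
  → CHF 115,320

CHF 115,320 > CHF 108,914, so the mainline income levy governs.

CHF 115,320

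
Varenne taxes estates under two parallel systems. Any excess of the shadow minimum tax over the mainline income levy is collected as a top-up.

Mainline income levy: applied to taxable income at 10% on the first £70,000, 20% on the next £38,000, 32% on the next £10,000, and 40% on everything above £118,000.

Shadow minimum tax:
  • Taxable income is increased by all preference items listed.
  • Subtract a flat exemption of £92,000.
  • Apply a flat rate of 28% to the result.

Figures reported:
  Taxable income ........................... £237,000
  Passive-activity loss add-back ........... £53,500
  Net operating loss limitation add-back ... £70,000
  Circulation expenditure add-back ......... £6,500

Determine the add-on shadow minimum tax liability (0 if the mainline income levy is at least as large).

Mainline income levy:
  £70,000 × 10% = £7,000
  £38,000 × 20% = £7,600
  £10,000 × 32% = £3,200
  £119,000 × 40% = £47,600
  → £65,400

Shadow minimum tax:
  Adjusted income: £237,000 + £53,500 + £70,000 + £6,500 = £367,000
  Less exemption £92,000 → base £275,000
  £275,000 × 28% = £77,000

Excess of shadow minimum tax over mainline income levy: £77,000 − £65,400 = £11,600.

£11,600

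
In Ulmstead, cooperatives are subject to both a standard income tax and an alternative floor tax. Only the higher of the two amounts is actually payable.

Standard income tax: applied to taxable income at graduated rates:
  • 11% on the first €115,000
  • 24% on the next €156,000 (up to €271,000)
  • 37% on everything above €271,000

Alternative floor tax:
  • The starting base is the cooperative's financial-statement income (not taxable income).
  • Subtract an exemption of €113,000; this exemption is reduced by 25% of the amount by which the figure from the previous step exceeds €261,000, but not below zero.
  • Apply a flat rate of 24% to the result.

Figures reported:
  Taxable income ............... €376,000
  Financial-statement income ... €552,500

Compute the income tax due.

€122,970

Alternative floor tax:
  Base (financial-statement income): €552,500
  Exemption: €113,000 − 25% × (€552,500 − €261,000) = €113,000 − €72,875 = €40,125
  Base: €552,500 − €40,125 = €512,375
  €512,375 × 24% = €122,970

Standard income tax:
  €115,000 × 11% = €12,650
  €156,000 × 24% = €37,440
  €105,000 × 37% = €38,850
  → €88,940

€122,970 > €88,940, so the alternative floor tax is the binding amount.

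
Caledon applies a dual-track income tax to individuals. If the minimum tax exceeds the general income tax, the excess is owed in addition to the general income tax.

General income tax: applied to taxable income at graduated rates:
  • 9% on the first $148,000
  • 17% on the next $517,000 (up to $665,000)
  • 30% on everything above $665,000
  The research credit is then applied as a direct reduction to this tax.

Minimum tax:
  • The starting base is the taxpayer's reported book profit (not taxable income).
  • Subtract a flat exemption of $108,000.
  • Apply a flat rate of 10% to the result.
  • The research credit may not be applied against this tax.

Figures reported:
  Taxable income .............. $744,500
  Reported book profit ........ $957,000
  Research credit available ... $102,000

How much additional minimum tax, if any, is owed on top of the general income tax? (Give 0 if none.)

Minimum tax:
  Base (reported book profit): $957,000
  Less exemption $108,000 → base $849,000
  $849,000 × 10% = $84,900

General income tax:
  $148,000 × 9% = $13,320
  $517,000 × 17% = $87,890
  $79,500 × 30% = $23,850
  → $125,060
  Less research credit $102,000 → $23,060

Excess of minimum tax over general income tax: $84,900 − $23,060 = $61,840.

$61,840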